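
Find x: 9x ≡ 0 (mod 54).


GCD(9, 54) = 9 divides 0
Divide: 1x ≡ 0 (mod 6)
x ≡ 0 (mod 6)


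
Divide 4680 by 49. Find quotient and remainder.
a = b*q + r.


4680 = 49 * 95 + 25
Check: 4655 + 25 = 4680

q = 95, r = 25


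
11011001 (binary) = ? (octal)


11011001 (base 2) = 217 (decimal)
217 (decimal) = 331 (base 8)


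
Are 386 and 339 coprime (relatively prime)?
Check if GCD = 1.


Euclidean algorithm:
386 = 1 * 339 + 47
339 = 7 * 47 + 10
47 = 4 * 10 + 7
10 = 1 * 7 + 3
7 = 2 * 3 + 1
3 = 3 * 1 + 0
GCD(386, 339) = 1

Yes, coprime (GCD = 1)


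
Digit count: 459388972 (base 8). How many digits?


459388972 in base 8 = 3330334054
Number of digits = 10

10 digits (base 8)


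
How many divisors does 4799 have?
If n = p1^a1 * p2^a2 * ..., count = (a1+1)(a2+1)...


4799 = 4799^1
d(4799) = (1+1) = 2

2 divisors


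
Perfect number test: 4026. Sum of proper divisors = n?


Proper divisors of 4026: 1, 2, 3, 6, 11, 22, 33, 61, 66, 122, 183, 366, 671, 1342, 2013
Sum = 1 + 2 + 3 + 6 + 11 + 22 + 33 + 61 + 66 + 122 + 183 + 366 + 671 + 1342 + 2013 = 4902

No, 4026 is not perfect (4902 ≠ 4026)


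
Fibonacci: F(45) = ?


Sequence: 1, 1, 2, 3, 5, 8, 13, 21, 34, 55, 89, 144, 233, 377, 610, 987, 1597, 2584, 4181, 6765, 10946, 17711, 28657, 46368, 75025, 121393, 196418, 317811, 514229, 832040, 1346269, 2178309, 3524578, 5702887, 9227465, 14930352, 24157817, 39088169, 63245986, 102334155, 165580141, 267914296, 433494437, 701408733, 1134903170
F(45) = 1134903170


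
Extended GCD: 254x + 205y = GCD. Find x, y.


Tabular extended Euclidean (each row: r = 254*s + 205*t):
r=254, s=1, t=0
r=205, s=0, t=1
q=1: r=49, s=1, t=-1   [254*(1) + 205*(-1) = 49]
q=4: r=9, s=-4, t=5   [254*(-4) + 205*(5) = 9]
q=5: r=4, s=21, t=-26   [254*(21) + 205*(-26) = 4]
q=2: r=1, s=-46, t=57   [254*(-46) + 205*(57) = 1]
q=4: r=0, s=205, t=-254   [254*(205) + 205*(-254) = 0]
GCD = 1; from the row with r=1: x=-46, y=57
Check: 254*(-46) + 205*(57) = -11684 + 11685 = 1

GCD = 1, x = -46, y = 57


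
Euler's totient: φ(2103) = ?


2103 = 3 × 701
Prime factors: 3, 701
φ(2103) = 2103 × (1-1/3) × (1-1/701)
= 2103 × 2/3 × 700/701 = 1400

φ(2103) = 1400


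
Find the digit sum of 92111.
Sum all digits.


9 + 2 + 1 + 1 + 1 = 14


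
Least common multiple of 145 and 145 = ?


GCD(145, 145) = 145
LCM = 145*145/145 = 21025/145 = 145

LCM = 145


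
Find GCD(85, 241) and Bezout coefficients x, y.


Tabular extended Euclidean (each row: r = 85*s + 241*t):
r=85, s=1, t=0
r=241, s=0, t=1
q=0: r=85, s=1, t=0   [85*(1) + 241*(0) = 85]
q=2: r=71, s=-2, t=1   [85*(-2) + 241*(1) = 71]
q=1: r=14, s=3, t=-1   [85*(3) + 241*(-1) = 14]
q=5: r=1, s=-17, t=6   [85*(-17) + 241*(6) = 1]
q=14: r=0, s=241, t=-85   [85*(241) + 241*(-85) = 0]
GCD = 1; from the row with r=1: x=-17, y=6
Check: 85*(-17) + 241*(6) = -1445 + 1446 = 1

GCD = 1, x = -17, y = 6


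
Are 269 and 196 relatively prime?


Euclidean algorithm:
269 = 1 * 196 + 73
196 = 2 * 73 + 50
73 = 1 * 50 + 23
50 = 2 * 23 + 4
23 = 5 * 4 + 3
4 = 1 * 3 + 1
3 = 3 * 1 + 0
GCD(269, 196) = 1

Yes, coprime (GCD = 1)


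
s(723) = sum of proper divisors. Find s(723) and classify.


Proper divisors: 1, 3, 241
Sum = 1 + 3 + 241 = 245
245 < 723 → deficient

s(723) = 245 (deficient)


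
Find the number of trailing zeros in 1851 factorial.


floor(1851/5) = 370
floor(1851/25) = 74
floor(1851/125) = 14
floor(1851/625) = 2
Total = 460

460 trailing zeros


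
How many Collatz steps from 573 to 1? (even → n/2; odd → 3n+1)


573 → 1720 → 860 → 430 → 215 → 646 → 323 → 970 → 485 → 1456 → 728 → 364 → 182 → 91 → 274 → 137 → 412 → 206 → 103 → 310 → 155 → 466 → 233 → 700 → 350 → 175 → 526 → 263 → 790 → 395 → 1186 → 593 → 1780 → 890 → 445 → 1336 → 668 → 334 → 167 → 502 → 251 → 754 → 377 → 1132 → 566 → 283 → 850 → 425 → 1276 → 638 → 319 → 958 → 479 → 1438 → 719 → 2158 → 1079 → 3238 → 1619 → 4858 → 2429 → 7288 → 3644 → 1822 → 911 → 2734 → 1367 → 4102 → 2051 → 6154 → 3077 → 9232 → 4616 → 2308 → 1154 → 577 → 1732 → 866 → 433 → 1300 → 650 → 325 → 976 → 488 → 244 → 122 → 61 → 184 → 92 → 46 → 23 → 70 → 35 → 106 → 53 → 160 → 80 → 40 → 20 → 10 → 5 → 16 → 8 → 4 → 2 → 1
Total steps = 105

105 steps


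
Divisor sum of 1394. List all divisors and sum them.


Divisors of 1394: 1, 2, 17, 34, 41, 82, 697, 1394
Sum = 1 + 2 + 17 + 34 + 41 + 82 + 697 + 1394 = 2268

σ(1394) = 2268


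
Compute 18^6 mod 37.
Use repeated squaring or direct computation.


18^1 mod 37 = 18
18^2 mod 37 = 28
18^3 mod 37 = 23
18^4 mod 37 = 7
18^5 mod 37 = 15
18^6 mod 37 = 11


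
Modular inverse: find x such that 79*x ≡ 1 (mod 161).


Use the extended Euclidean algorithm on (161, 79); each row r = 161*s + 79*t:
r=161, s=1, t=0
r=79, s=0, t=1
q=2: r=3, s=1, t=-2   [161*(1) + 79*(-2) = 3]
q=26: r=1, s=-26, t=53   [161*(-26) + 79*(53) = 1]
q=3: r=0, s=79, t=-161   [161*(79) + 79*(-161) = 0]
GCD = 1 with t = 53, so 79*(53) ≡ 1 (mod 161)
Inverse = 53 mod 161 = 53
Check: 79 * 53 = 4187 ≡ 1 (mod 161)

79^(-1) ≡ 53 (mod 161)


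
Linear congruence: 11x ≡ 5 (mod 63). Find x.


GCD(11, 63) = 1, unique solution
a^(-1) mod 63 = 23
x = 23 * 5 mod 63 = 52

x ≡ 52 (mod 63)


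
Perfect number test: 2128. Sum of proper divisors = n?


Proper divisors of 2128: 1, 2, 4, 7, 8, 14, 16, 19, 28, 38, 56, 76, 112, 133, 152, 266, 304, 532, 1064
Sum = 1 + 2 + 4 + 7 + 8 + 14 + 16 + 19 + 28 + 38 + 56 + 76 + 112 + 133 + 152 + 266 + 304 + 532 + 1064 = 2832

No, 2128 is not perfect (2832 ≠ 2128)


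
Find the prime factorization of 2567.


2567 / 17 = 151
151 / 151 = 1
2567 = 17 × 151


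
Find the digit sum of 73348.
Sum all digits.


7 + 3 + 3 + 4 + 8 = 25


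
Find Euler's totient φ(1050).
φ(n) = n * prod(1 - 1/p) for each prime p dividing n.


1050 = 2 × 3 × 5^2 × 7
Prime factors: 2, 3, 5, 7
φ(1050) = 1050 × (1-1/2) × (1-1/3) × (1-1/5) × (1-1/7)
= 1050 × 1/2 × 2/3 × 4/5 × 6/7 = 240

φ(1050) = 240


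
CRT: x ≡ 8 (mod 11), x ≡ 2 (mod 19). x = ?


M = 11*19 = 209
M1 = M/11 = 19, M2 = M/19 = 11
M1^(-1) mod 11 = 7, M2^(-1) mod 19 = 7
x = 8*19*7 + 2*11*7 = 1218
1218 mod 209 = 173
Check: 173 mod 11 = 8 ✓, 173 mod 19 = 2 ✓

x ≡ 173 (mod 209)


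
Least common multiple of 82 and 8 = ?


GCD(82, 8) = 2
LCM = 82*8/2 = 656/2 = 328

LCM = 328


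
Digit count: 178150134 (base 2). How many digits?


178150134 in base 2 = 1010100111100101101011110110
Number of digits = 28

28 digits (base 2)


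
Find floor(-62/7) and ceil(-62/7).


-62/7 = -8.8571
floor = -9
ceil = -8

floor = -9, ceil = -8


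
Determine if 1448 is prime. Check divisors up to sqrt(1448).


1448 / 2 = 724 (exact division)
1448 is NOT prime.

No, 1448 is not prime


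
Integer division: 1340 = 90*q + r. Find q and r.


1340 = 90 * 14 + 80
Check: 1260 + 80 = 1340

q = 14, r = 80


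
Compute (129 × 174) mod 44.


129 × 174 = 22446
22446 mod 44 = 6


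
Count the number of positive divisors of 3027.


3027 = 3^1 × 1009^1
d(3027) = (1+1) × (1+1) = 4

4 divisors


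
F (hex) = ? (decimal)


F (base 16) = 15 (decimal)
15 (decimal) = 15 (base 10)


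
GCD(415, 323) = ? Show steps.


415 = 1 * 323 + 92
323 = 3 * 92 + 47
92 = 1 * 47 + 45
47 = 1 * 45 + 2
45 = 22 * 2 + 1
2 = 2 * 1 + 0
GCD = 1


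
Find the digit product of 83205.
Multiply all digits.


8 × 3 × 2 × 0 × 5 = 0


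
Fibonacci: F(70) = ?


Sequence: 1, 1, 2, 3, 5, 8, 13, 21, 34, 55, 89, 144, 233, 377, 610, 987, 1597, 2584, 4181, 6765, 10946, 17711, 28657, 46368, 75025, 121393, 196418, 317811, 514229, 832040, 1346269, 2178309, 3524578, 5702887, 9227465, 14930352, 24157817, 39088169, 63245986, 102334155, 165580141, 267914296, 433494437, 701408733, 1134903170, 1836311903, 2971215073, 4807526976, 7778742049, 12586269025, 20365011074, 32951280099, 53316291173, 86267571272, 139583862445, 225851433717, 365435296162, 591286729879, 956722026041, 1548008755920, 2504730781961, 4052739537881, 6557470319842, 10610209857723, 17167680177565, 27777890035288, 44945570212853, 72723460248141, 117669030460994, 190392490709135
F(70) = 190392490709135


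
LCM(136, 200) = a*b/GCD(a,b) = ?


GCD(136, 200) = 8
LCM = 136*200/8 = 27200/8 = 3400

LCM = 3400


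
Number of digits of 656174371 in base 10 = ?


656174371 has 9 digits in base 10
floor(log10(656174371)) + 1 = floor(8.8170) + 1 = 9

9 digits (base 10)


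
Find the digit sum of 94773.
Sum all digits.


9 + 4 + 7 + 7 + 3 = 30


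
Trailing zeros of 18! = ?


floor(18/5) = 3
Total = 3

3 trailing zeros


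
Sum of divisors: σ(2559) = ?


Divisors of 2559: 1, 3, 853, 2559
Sum = 1 + 3 + 853 + 2559 = 3416

σ(2559) = 3416


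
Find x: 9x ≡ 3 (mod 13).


GCD(9, 13) = 1, unique solution
a^(-1) mod 13 = 3
x = 3 * 3 mod 13 = 9

x ≡ 9 (mod 13)


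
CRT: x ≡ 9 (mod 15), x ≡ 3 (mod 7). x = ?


M = 15*7 = 105
M1 = M/15 = 7, M2 = M/7 = 15
M1^(-1) mod 15 = 13, M2^(-1) mod 7 = 1
x = 9*7*13 + 3*15*1 = 864
864 mod 105 = 24
Check: 24 mod 15 = 9 ✓, 24 mod 7 = 3 ✓

x ≡ 24 (mod 105)


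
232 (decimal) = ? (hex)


232 (base 10) = 232 (decimal)
232 (decimal) = E8 (base 16)


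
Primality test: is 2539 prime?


Check divisors up to sqrt(2539) = 50.3885
No divisors found.
2539 is prime.

Yes, 2539 is prime


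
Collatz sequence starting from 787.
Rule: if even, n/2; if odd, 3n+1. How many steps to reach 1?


787 → 2362 → 1181 → 3544 → 1772 → 886 → 443 → 1330 → 665 → 1996 → 998 → 499 → 1498 → 749 → 2248 → 1124 → 562 → 281 → 844 → 422 → 211 → 634 → 317 → 952 → 476 → 238 → 119 → 358 → 179 → 538 → 269 → 808 → 404 → 202 → 101 → 304 → 152 → 76 → 38 → 19 → 58 → 29 → 88 → 44 → 22 → 11 → 34 → 17 → 52 → 26 → 13 → 40 → 20 → 10 → 5 → 16 → 8 → 4 → 2 → 1
Total steps = 59

59 steps


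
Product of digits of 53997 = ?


5 × 3 × 9 × 9 × 7 = 8505


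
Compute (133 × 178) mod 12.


133 × 178 = 23674
23674 mod 12 = 10


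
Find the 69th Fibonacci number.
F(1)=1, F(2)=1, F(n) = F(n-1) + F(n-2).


Sequence: 1, 1, 2, 3, 5, 8, 13, 21, 34, 55, 89, 144, 233, 377, 610, 987, 1597, 2584, 4181, 6765, 10946, 17711, 28657, 46368, 75025, 121393, 196418, 317811, 514229, 832040, 1346269, 2178309, 3524578, 5702887, 9227465, 14930352, 24157817, 39088169, 63245986, 102334155, 165580141, 267914296, 433494437, 701408733, 1134903170, 1836311903, 2971215073, 4807526976, 7778742049, 12586269025, 20365011074, 32951280099, 53316291173, 86267571272, 139583862445, 225851433717, 365435296162, 591286729879, 956722026041, 1548008755920, 2504730781961, 4052739537881, 6557470319842, 10610209857723, 17167680177565, 27777890035288, 44945570212853, 72723460248141, 117669030460994
F(69) = 117669030460994


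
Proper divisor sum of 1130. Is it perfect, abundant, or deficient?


Proper divisors: 1, 2, 5, 10, 113, 226, 565
Sum = 1 + 2 + 5 + 10 + 113 + 226 + 565 = 922
922 < 1130 → deficient

s(1130) = 922 (deficient)


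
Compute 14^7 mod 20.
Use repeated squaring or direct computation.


14^1 mod 20 = 14
14^2 mod 20 = 16
14^3 mod 20 = 4
14^4 mod 20 = 16
14^5 mod 20 = 4
14^6 mod 20 = 16
14^7 mod 20 = 4


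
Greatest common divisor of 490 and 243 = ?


490 = 2 * 243 + 4
243 = 60 * 4 + 3
4 = 1 * 3 + 1
3 = 3 * 1 + 0
GCD = 1


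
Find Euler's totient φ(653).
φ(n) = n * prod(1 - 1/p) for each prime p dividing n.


653 = 653
Prime factors: 653
φ(653) = 653 × (1-1/653)
= 653 × 652/653 = 652

φ(653) = 652


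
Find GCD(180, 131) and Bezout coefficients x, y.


Tabular extended Euclidean (each row: r = 180*s + 131*t):
r=180, s=1, t=0
r=131, s=0, t=1
q=1: r=49, s=1, t=-1   [180*(1) + 131*(-1) = 49]
q=2: r=33, s=-2, t=3   [180*(-2) + 131*(3) = 33]
q=1: r=16, s=3, t=-4   [180*(3) + 131*(-4) = 16]
q=2: r=1, s=-8, t=11   [180*(-8) + 131*(11) = 1]
q=16: r=0, s=131, t=-180   [180*(131) + 131*(-180) = 0]
GCD = 1; from the row with r=1: x=-8, y=11
Check: 180*(-8) + 131*(11) = -1440 + 1441 = 1

GCD = 1, x = -8, y = 11


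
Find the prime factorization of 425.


425 / 5 = 85
85 / 5 = 17
17 / 17 = 1
425 = 5^2 × 17


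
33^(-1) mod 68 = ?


Use the extended Euclidean algorithm on (68, 33); each row r = 68*s + 33*t:
r=68, s=1, t=0
r=33, s=0, t=1
q=2: r=2, s=1, t=-2   [68*(1) + 33*(-2) = 2]
q=16: r=1, s=-16, t=33   [68*(-16) + 33*(33) = 1]
q=2: r=0, s=33, t=-68   [68*(33) + 33*(-68) = 0]
GCD = 1 with t = 33, so 33*(33) ≡ 1 (mod 68)
Inverse = 33 mod 68 = 33
Check: 33 * 33 = 1089 ≡ 1 (mod 68)

33^(-1) ≡ 33 (mod 68)


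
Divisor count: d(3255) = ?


3255 = 3^1 × 5^1 × 7^1 × 31^1
d(3255) = (1+1) × (1+1) × (1+1) × (1+1) = 16

16 divisors


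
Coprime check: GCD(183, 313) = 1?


Euclidean algorithm:
313 = 1 * 183 + 130
183 = 1 * 130 + 53
130 = 2 * 53 + 24
53 = 2 * 24 + 5
24 = 4 * 5 + 4
5 = 1 * 4 + 1
4 = 4 * 1 + 0
GCD(183, 313) = 1

Yes, coprime (GCD = 1)


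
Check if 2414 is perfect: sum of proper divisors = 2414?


Proper divisors of 2414: 1, 2, 17, 34, 71, 142, 1207
Sum = 1 + 2 + 17 + 34 + 71 + 142 + 1207 = 1474

No, 2414 is not perfect (1474 ≠ 2414)


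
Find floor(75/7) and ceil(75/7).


75/7 = 10.7143
floor = 10
ceil = 11

floor = 10, ceil = 11


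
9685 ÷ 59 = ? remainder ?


9685 = 59 * 164 + 9
Check: 9676 + 9 = 9685

q = 164, r = 9


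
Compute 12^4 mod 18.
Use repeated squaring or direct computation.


12^1 mod 18 = 12
12^2 mod 18 = 0
12^3 mod 18 = 0
12^4 mod 18 = 0


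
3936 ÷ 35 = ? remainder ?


3936 = 35 * 112 + 16
Check: 3920 + 16 = 3936

q = 112, r = 16


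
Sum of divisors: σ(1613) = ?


Divisors of 1613: 1, 1613
Sum = 1 + 1613 = 1614

σ(1613) = 1614


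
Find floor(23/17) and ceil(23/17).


23/17 = 1.3529
floor = 1
ceil = 2

floor = 1, ceil = 2


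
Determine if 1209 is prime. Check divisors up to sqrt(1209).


1209 / 3 = 403 (exact division)
1209 is NOT prime.

No, 1209 is not prime


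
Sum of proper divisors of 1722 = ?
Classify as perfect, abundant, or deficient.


Proper divisors: 1, 2, 3, 6, 7, 14, 21, 41, 42, 82, 123, 246, 287, 574, 861
Sum = 1 + 2 + 3 + 6 + 7 + 14 + 21 + 41 + 42 + 82 + 123 + 246 + 287 + 574 + 861 = 2310
2310 > 1722 → abundant

s(1722) = 2310 (abundant)


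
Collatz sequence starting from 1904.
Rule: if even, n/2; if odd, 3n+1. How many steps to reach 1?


1904 → 952 → 476 → 238 → 119 → 358 → 179 → 538 → 269 → 808 → 404 → 202 → 101 → 304 → 152 → 76 → 38 → 19 → 58 → 29 → 88 → 44 → 22 → 11 → 34 → 17 → 52 → 26 → 13 → 40 → 20 → 10 → 5 → 16 → 8 → 4 → 2 → 1
Total steps = 37

37 steps


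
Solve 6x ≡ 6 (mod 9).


GCD(6, 9) = 3 divides 6
Divide: 2x ≡ 2 (mod 3)
x ≡ 1 (mod 3)


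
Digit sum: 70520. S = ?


7 + 0 + 5 + 2 + 0 = 14


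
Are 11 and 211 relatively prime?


Euclidean algorithm:
211 = 19 * 11 + 2
11 = 5 * 2 + 1
2 = 2 * 1 + 0
GCD(11, 211) = 1

Yes, coprime (GCD = 1)


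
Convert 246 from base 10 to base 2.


246 (base 10) = 246 (decimal)
246 (decimal) = 11110110 (base 2)


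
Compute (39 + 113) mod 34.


39 + 113 = 152
152 mod 34 = 16


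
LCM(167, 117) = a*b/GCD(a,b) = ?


GCD(167, 117) = 1
LCM = 167*117/1 = 19539/1 = 19539

LCM = 19539


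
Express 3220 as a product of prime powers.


3220 / 2 = 1610
1610 / 2 = 805
805 / 5 = 161
161 / 7 = 23
23 / 23 = 1
3220 = 2^2 × 5 × 7 × 23


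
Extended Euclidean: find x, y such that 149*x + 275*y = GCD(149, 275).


Tabular extended Euclidean (each row: r = 149*s + 275*t):
r=149, s=1, t=0
r=275, s=0, t=1
q=0: r=149, s=1, t=0   [149*(1) + 275*(0) = 149]
q=1: r=126, s=-1, t=1   [149*(-1) + 275*(1) = 126]
q=1: r=23, s=2, t=-1   [149*(2) + 275*(-1) = 23]
q=5: r=11, s=-11, t=6   [149*(-11) + 275*(6) = 11]
q=2: r=1, s=24, t=-13   [149*(24) + 275*(-13) = 1]
q=11: r=0, s=-275, t=149   [149*(-275) + 275*(149) = 0]
GCD = 1; from the row with r=1: x=24, y=-13
Check: 149*(24) + 275*(-13) = 3576 - 3575 = 1

GCD = 1, x = 24, y = -13


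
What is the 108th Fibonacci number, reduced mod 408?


F(k) mod 408 for k=1..108:
1, 1, 2, 3, 5, 8, 13, 21, 34, 55, 89, 144, 233, 377, 202, 171, 373, 136, 101, 237, 338, 167, 97, 264, 361, 217, 170, 387, 149, 128, 277, 405, 274, 271, 137, 0, 137, 137, 274, 3, 277, 280, 149, 21, 170, 191, 361, 144, 97, 241, 338, 171, 101, 272, 373, 237, 202, 31, 233, 264, 89, 353, 34, 387, 13, 400, 5, 405, 2, 407, 1, 0, 1, 1, 2, 3, 5, 8, 13, 21, 34, 55, 89, 144, 233, 377, 202, 171, 373, 136, 101, 237, 338, 167, 97, 264, 361, 217, 170, 387, 149, 128, 277, 405, 274, 271, 137, 0
F(108) mod 408 = 0


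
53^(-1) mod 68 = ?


Use the extended Euclidean algorithm on (68, 53); each row r = 68*s + 53*t:
r=68, s=1, t=0
r=53, s=0, t=1
q=1: r=15, s=1, t=-1   [68*(1) + 53*(-1) = 15]
q=3: r=8, s=-3, t=4   [68*(-3) + 53*(4) = 8]
q=1: r=7, s=4, t=-5   [68*(4) + 53*(-5) = 7]
q=1: r=1, s=-7, t=9   [68*(-7) + 53*(9) = 1]
q=7: r=0, s=53, t=-68   [68*(53) + 53*(-68) = 0]
GCD = 1 with t = 9, so 53*(9) ≡ 1 (mod 68)
Inverse = 9 mod 68 = 9
Check: 53 * 9 = 477 ≡ 1 (mod 68)

53^(-1) ≡ 9 (mod 68)


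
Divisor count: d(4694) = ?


4694 = 2^1 × 2347^1
d(4694) = (1+1) × (1+1) = 4

4 divisors


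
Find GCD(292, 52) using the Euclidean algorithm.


292 = 5 * 52 + 32
52 = 1 * 32 + 20
32 = 1 * 20 + 12
20 = 1 * 12 + 8
12 = 1 * 8 + 4
8 = 2 * 4 + 0
GCD = 4


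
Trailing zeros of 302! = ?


floor(302/5) = 60
floor(302/25) = 12
floor(302/125) = 2
Total = 74

74 trailing zeros


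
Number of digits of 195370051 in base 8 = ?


195370051 in base 8 = 1351216103
Number of digits = 10

10 digits (base 8)


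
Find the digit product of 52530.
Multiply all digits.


5 × 2 × 5 × 3 × 0 = 0


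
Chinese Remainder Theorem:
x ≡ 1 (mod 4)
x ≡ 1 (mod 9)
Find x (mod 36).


M = 4*9 = 36
M1 = M/4 = 9, M2 = M/9 = 4
M1^(-1) mod 4 = 1, M2^(-1) mod 9 = 7
x = 1*9*1 + 1*4*7 = 37
37 mod 36 = 1
Check: 1 mod 4 = 1 ✓, 1 mod 9 = 1 ✓

x ≡ 1 (mod 36)


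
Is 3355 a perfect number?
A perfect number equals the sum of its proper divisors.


Proper divisors of 3355: 1, 5, 11, 55, 61, 305, 671
Sum = 1 + 5 + 11 + 55 + 61 + 305 + 671 = 1109

No, 3355 is not perfect (1109 ≠ 3355)


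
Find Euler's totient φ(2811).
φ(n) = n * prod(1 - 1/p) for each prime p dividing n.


2811 = 3 × 937
Prime factors: 3, 937
φ(2811) = 2811 × (1-1/3) × (1-1/937)
= 2811 × 2/3 × 936/937 = 1872

φ(2811) = 1872


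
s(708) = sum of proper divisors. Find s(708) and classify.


Proper divisors: 1, 2, 3, 4, 6, 12, 59, 118, 177, 236, 354
Sum = 1 + 2 + 3 + 4 + 6 + 12 + 59 + 118 + 177 + 236 + 354 = 972
972 > 708 → abundant

s(708) = 972 (abundant)


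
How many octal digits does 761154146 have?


761154146 in base 8 = 5527445142
Number of digits = 10

10 digits (base 8)


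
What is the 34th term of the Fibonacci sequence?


Sequence: 1, 1, 2, 3, 5, 8, 13, 21, 34, 55, 89, 144, 233, 377, 610, 987, 1597, 2584, 4181, 6765, 10946, 17711, 28657, 46368, 75025, 121393, 196418, 317811, 514229, 832040, 1346269, 2178309, 3524578, 5702887
F(34) = 5702887


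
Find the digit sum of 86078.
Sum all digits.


8 + 6 + 0 + 7 + 8 = 29


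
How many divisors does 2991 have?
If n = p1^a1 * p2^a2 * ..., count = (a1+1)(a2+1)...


2991 = 3^1 × 997^1
d(2991) = (1+1) × (1+1) = 4

4 divisors


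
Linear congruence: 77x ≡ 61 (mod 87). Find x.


GCD(77, 87) = 1, unique solution
a^(-1) mod 87 = 26
x = 26 * 61 mod 87 = 20

x ≡ 20 (mod 87)


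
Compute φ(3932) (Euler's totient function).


3932 = 2^2 × 983
Prime factors: 2, 983
φ(3932) = 3932 × (1-1/2) × (1-1/983)
= 3932 × 1/2 × 982/983 = 1964

φ(3932) = 1964


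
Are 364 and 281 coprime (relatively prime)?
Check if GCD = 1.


Euclidean algorithm:
364 = 1 * 281 + 83
281 = 3 * 83 + 32
83 = 2 * 32 + 19
32 = 1 * 19 + 13
19 = 1 * 13 + 6
13 = 2 * 6 + 1
6 = 6 * 1 + 0
GCD(364, 281) = 1

Yes, coprime (GCD = 1)


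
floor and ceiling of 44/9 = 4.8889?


44/9 = 4.8889
floor = 4
ceil = 5

floor = 4, ceil = 5


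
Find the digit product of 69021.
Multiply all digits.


6 × 9 × 0 × 2 × 1 = 0


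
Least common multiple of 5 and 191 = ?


GCD(5, 191) = 1
LCM = 5*191/1 = 955/1 = 955

LCM = 955


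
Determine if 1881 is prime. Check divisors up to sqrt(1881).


1881 / 3 = 627 (exact division)
1881 is NOT prime.

No, 1881 is not prime


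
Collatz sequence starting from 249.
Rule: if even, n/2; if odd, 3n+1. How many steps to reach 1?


249 → 748 → 374 → 187 → 562 → 281 → 844 → 422 → 211 → 634 → 317 → 952 → 476 → 238 → 119 → 358 → 179 → 538 → 269 → 808 → 404 → 202 → 101 → 304 → 152 → 76 → 38 → 19 → 58 → 29 → 88 → 44 → 22 → 11 → 34 → 17 → 52 → 26 → 13 → 40 → 20 → 10 → 5 → 16 → 8 → 4 → 2 → 1
Total steps = 47

47 steps


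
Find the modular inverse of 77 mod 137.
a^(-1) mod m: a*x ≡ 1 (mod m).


Use the extended Euclidean algorithm on (137, 77); each row r = 137*s + 77*t:
r=137, s=1, t=0
r=77, s=0, t=1
q=1: r=60, s=1, t=-1   [137*(1) + 77*(-1) = 60]
q=1: r=17, s=-1, t=2   [137*(-1) + 77*(2) = 17]
q=3: r=9, s=4, t=-7   [137*(4) + 77*(-7) = 9]
q=1: r=8, s=-5, t=9   [137*(-5) + 77*(9) = 8]
q=1: r=1, s=9, t=-16   [137*(9) + 77*(-16) = 1]
q=8: r=0, s=-77, t=137   [137*(-77) + 77*(137) = 0]
GCD = 1 with t = -16, so 77*(-16) ≡ 1 (mod 137)
Inverse = -16 mod 137 = 121
Check: 77 * 121 = 9317 ≡ 1 (mod 137)

77^(-1) ≡ 121 (mod 137)


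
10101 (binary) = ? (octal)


10101 (base 2) = 21 (decimal)
21 (decimal) = 25 (base 8)


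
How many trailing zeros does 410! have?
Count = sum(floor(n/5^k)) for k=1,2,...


floor(410/5) = 82
floor(410/25) = 16
floor(410/125) = 3
Total = 101

101 trailing zeros


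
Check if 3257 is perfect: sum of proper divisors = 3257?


Proper divisors of 3257: 1
Sum = 1 = 1

No, 3257 is not perfect (1 ≠ 3257)


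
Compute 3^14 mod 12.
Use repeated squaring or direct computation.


3^1 mod 12 = 3
3^2 mod 12 = 9
3^3 mod 12 = 3
3^4 mod 12 = 9
3^5 mod 12 = 3
3^6 mod 12 = 9
3^7 mod 12 = 3
3^8 mod 12 = 9
3^9 mod 12 = 3
3^10 mod 12 = 9
3^11 mod 12 = 3
3^12 mod 12 = 9
3^13 mod 12 = 3
3^14 mod 12 = 9


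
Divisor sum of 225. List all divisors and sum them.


Divisors of 225: 1, 3, 5, 9, 15, 25, 45, 75, 225
Sum = 1 + 3 + 5 + 9 + 15 + 25 + 45 + 75 + 225 = 403

σ(225) = 403


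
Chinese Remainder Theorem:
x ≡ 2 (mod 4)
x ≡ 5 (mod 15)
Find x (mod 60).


M = 4*15 = 60
M1 = M/4 = 15, M2 = M/15 = 4
M1^(-1) mod 4 = 3, M2^(-1) mod 15 = 4
x = 2*15*3 + 5*4*4 = 170
170 mod 60 = 50
Check: 50 mod 4 = 2 ✓, 50 mod 15 = 5 ✓

x ≡ 50 (mod 60)


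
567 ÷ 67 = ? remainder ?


567 = 67 * 8 + 31
Check: 536 + 31 = 567

q = 8, r = 31


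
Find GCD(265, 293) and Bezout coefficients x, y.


Tabular extended Euclidean (each row: r = 265*s + 293*t):
r=265, s=1, t=0
r=293, s=0, t=1
q=0: r=265, s=1, t=0   [265*(1) + 293*(0) = 265]
q=1: r=28, s=-1, t=1   [265*(-1) + 293*(1) = 28]
q=9: r=13, s=10, t=-9   [265*(10) + 293*(-9) = 13]
q=2: r=2, s=-21, t=19   [265*(-21) + 293*(19) = 2]
q=6: r=1, s=136, t=-123   [265*(136) + 293*(-123) = 1]
q=2: r=0, s=-293, t=265   [265*(-293) + 293*(265) = 0]
GCD = 1; from the row with r=1: x=136, y=-123
Check: 265*(136) + 293*(-123) = 36040 - 36039 = 1

GCD = 1, x = 136, y = -123


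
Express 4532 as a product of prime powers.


4532 / 2 = 2266
2266 / 2 = 1133
1133 / 11 = 103
103 / 103 = 1
4532 = 2^2 × 11 × 103


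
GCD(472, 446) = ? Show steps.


472 = 1 * 446 + 26
446 = 17 * 26 + 4
26 = 6 * 4 + 2
4 = 2 * 2 + 0
GCD = 2


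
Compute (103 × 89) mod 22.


103 × 89 = 9167
9167 mod 22 = 15


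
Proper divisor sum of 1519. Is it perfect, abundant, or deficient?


Proper divisors: 1, 7, 31, 49, 217
Sum = 1 + 7 + 31 + 49 + 217 = 305
305 < 1519 → deficient

s(1519) = 305 (deficient)


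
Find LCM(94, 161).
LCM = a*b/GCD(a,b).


GCD(94, 161) = 1
LCM = 94*161/1 = 15134/1 = 15134

LCM = 15134


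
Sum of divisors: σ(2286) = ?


Divisors of 2286: 1, 2, 3, 6, 9, 18, 127, 254, 381, 762, 1143, 2286
Sum = 1 + 2 + 3 + 6 + 9 + 18 + 127 + 254 + 381 + 762 + 1143 + 2286 = 4992

σ(2286) = 4992


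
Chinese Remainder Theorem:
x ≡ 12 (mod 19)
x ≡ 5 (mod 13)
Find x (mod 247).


M = 19*13 = 247
M1 = M/19 = 13, M2 = M/13 = 19
M1^(-1) mod 19 = 3, M2^(-1) mod 13 = 11
x = 12*13*3 + 5*19*11 = 1513
1513 mod 247 = 31
Check: 31 mod 19 = 12 ✓, 31 mod 13 = 5 ✓

x ≡ 31 (mod 247)


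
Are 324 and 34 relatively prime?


Euclidean algorithm:
324 = 9 * 34 + 18
34 = 1 * 18 + 16
18 = 1 * 16 + 2
16 = 8 * 2 + 0
GCD(324, 34) = 2

No, not coprime (GCD = 2)


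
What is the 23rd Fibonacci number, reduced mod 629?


F(k) mod 629 for k=1..23:
1, 1, 2, 3, 5, 8, 13, 21, 34, 55, 89, 144, 233, 377, 610, 358, 339, 68, 407, 475, 253, 99, 352
F(23) mod 629 = 352


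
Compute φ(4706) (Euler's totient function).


4706 = 2 × 13 × 181
Prime factors: 2, 13, 181
φ(4706) = 4706 × (1-1/2) × (1-1/13) × (1-1/181)
= 4706 × 1/2 × 12/13 × 180/181 = 2160

φ(4706) = 2160


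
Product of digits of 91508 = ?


9 × 1 × 5 × 0 × 8 = 0


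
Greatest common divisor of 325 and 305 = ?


325 = 1 * 305 + 20
305 = 15 * 20 + 5
20 = 4 * 5 + 0
GCD = 5


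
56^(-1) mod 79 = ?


Use the extended Euclidean algorithm on (79, 56); each row r = 79*s + 56*t:
r=79, s=1, t=0
r=56, s=0, t=1
q=1: r=23, s=1, t=-1   [79*(1) + 56*(-1) = 23]
q=2: r=10, s=-2, t=3   [79*(-2) + 56*(3) = 10]
q=2: r=3, s=5, t=-7   [79*(5) + 56*(-7) = 3]
q=3: r=1, s=-17, t=24   [79*(-17) + 56*(24) = 1]
q=3: r=0, s=56, t=-79   [79*(56) + 56*(-79) = 0]
GCD = 1 with t = 24, so 56*(24) ≡ 1 (mod 79)
Inverse = 24 mod 79 = 24
Check: 56 * 24 = 1344 ≡ 1 (mod 79)

56^(-1) ≡ 24 (mod 79)


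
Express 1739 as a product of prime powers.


1739 / 37 = 47
47 / 47 = 1
1739 = 37 × 47


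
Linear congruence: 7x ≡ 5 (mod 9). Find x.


GCD(7, 9) = 1, unique solution
a^(-1) mod 9 = 4
x = 4 * 5 mod 9 = 2

x ≡ 2 (mod 9)


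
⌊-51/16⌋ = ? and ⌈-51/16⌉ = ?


-51/16 = -3.1875
floor = -4
ceil = -3

floor = -4, ceil = -3


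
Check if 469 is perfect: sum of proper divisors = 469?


Proper divisors of 469: 1, 7, 67
Sum = 1 + 7 + 67 = 75

No, 469 is not perfect (75 ≠ 469)


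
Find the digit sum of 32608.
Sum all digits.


3 + 2 + 6 + 0 + 8 = 19


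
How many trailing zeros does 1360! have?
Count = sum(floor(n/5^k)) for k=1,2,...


floor(1360/5) = 272
floor(1360/25) = 54
floor(1360/125) = 10
floor(1360/625) = 2
Total = 338

338 trailing zeros


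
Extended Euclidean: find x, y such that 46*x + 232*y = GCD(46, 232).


Tabular extended Euclidean (each row: r = 46*s + 232*t):
r=46, s=1, t=0
r=232, s=0, t=1
q=0: r=46, s=1, t=0   [46*(1) + 232*(0) = 46]
q=5: r=2, s=-5, t=1   [46*(-5) + 232*(1) = 2]
q=23: r=0, s=116, t=-23   [46*(116) + 232*(-23) = 0]
GCD = 2; from the row with r=2: x=-5, y=1
Check: 46*(-5) + 232*(1) = -230 + 232 = 2

GCD = 2, x = -5, y = 1


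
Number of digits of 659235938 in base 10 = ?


659235938 has 9 digits in base 10
floor(log10(659235938)) + 1 = floor(8.8190) + 1 = 9

9 digits (base 10)


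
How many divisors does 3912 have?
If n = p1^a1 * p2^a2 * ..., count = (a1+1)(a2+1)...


3912 = 2^3 × 3^1 × 163^1
d(3912) = (3+1) × (1+1) × (1+1) = 16

16 divisors


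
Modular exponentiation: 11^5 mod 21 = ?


11^1 mod 21 = 11
11^2 mod 21 = 16
11^3 mod 21 = 8
11^4 mod 21 = 4
11^5 mod 21 = 2


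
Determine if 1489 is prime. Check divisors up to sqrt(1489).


Check divisors up to sqrt(1489) = 38.5876
No divisors found.
1489 is prime.

Yes, 1489 is prime


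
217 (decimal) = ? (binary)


217 (base 10) = 217 (decimal)
217 (decimal) = 11011001 (base 2)


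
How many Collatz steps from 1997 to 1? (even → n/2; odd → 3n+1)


1997 → 5992 → 2996 → 1498 → 749 → 2248 → 1124 → 562 → 281 → 844 → 422 → 211 → 634 → 317 → 952 → 476 → 238 → 119 → 358 → 179 → 538 → 269 → 808 → 404 → 202 → 101 → 304 → 152 → 76 → 38 → 19 → 58 → 29 → 88 → 44 → 22 → 11 → 34 → 17 → 52 → 26 → 13 → 40 → 20 → 10 → 5 → 16 → 8 → 4 → 2 → 1
Total steps = 50

50 steps


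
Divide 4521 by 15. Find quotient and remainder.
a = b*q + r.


4521 = 15 * 301 + 6
Check: 4515 + 6 = 4521

q = 301, r = 6


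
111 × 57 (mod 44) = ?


111 × 57 = 6327
6327 mod 44 = 35


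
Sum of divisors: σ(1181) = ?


Divisors of 1181: 1, 1181
Sum = 1 + 1181 = 1182

σ(1181) = 1182


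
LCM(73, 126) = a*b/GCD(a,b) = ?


GCD(73, 126) = 1
LCM = 73*126/1 = 9198/1 = 9198

LCM = 9198


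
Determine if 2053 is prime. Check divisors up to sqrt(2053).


Check divisors up to sqrt(2053) = 45.3100
No divisors found.
2053 is prime.

Yes, 2053 is prime


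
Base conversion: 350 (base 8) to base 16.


350 (base 8) = 232 (decimal)
232 (decimal) = E8 (base 16)


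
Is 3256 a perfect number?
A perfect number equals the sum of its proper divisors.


Proper divisors of 3256: 1, 2, 4, 8, 11, 22, 37, 44, 74, 88, 148, 296, 407, 814, 1628
Sum = 1 + 2 + 4 + 8 + 11 + 22 + 37 + 44 + 74 + 88 + 148 + 296 + 407 + 814 + 1628 = 3584

No, 3256 is not perfect (3584 ≠ 3256)


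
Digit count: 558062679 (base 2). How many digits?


558062679 in base 2 = 100001010000110101110001010111
Number of digits = 30

30 digits (base 2)


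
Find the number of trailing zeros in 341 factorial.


floor(341/5) = 68
floor(341/25) = 13
floor(341/125) = 2
Total = 83

83 trailing zeros


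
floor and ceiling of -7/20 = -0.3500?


-7/20 = -0.3500
floor = -1
ceil = 0

floor = -1, ceil = 0


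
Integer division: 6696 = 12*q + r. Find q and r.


6696 = 12 * 558 + 0
Check: 6696 + 0 = 6696

q = 558, r = 0


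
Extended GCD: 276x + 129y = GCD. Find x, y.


Tabular extended Euclidean (each row: r = 276*s + 129*t):
r=276, s=1, t=0
r=129, s=0, t=1
q=2: r=18, s=1, t=-2   [276*(1) + 129*(-2) = 18]
q=7: r=3, s=-7, t=15   [276*(-7) + 129*(15) = 3]
q=6: r=0, s=43, t=-92   [276*(43) + 129*(-92) = 0]
GCD = 3; from the row with r=3: x=-7, y=15
Check: 276*(-7) + 129*(15) = -1932 + 1935 = 3

GCD = 3, x = -7, y = 15


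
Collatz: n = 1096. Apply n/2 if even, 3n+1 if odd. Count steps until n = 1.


1096 → 548 → 274 → 137 → 412 → 206 → 103 → 310 → 155 → 466 → 233 → 700 → 350 → 175 → 526 → 263 → 790 → 395 → 1186 → 593 → 1780 → 890 → 445 → 1336 → 668 → 334 → 167 → 502 → 251 → 754 → 377 → 1132 → 566 → 283 → 850 → 425 → 1276 → 638 → 319 → 958 → 479 → 1438 → 719 → 2158 → 1079 → 3238 → 1619 → 4858 → 2429 → 7288 → 3644 → 1822 → 911 → 2734 → 1367 → 4102 → 2051 → 6154 → 3077 → 9232 → 4616 → 2308 → 1154 → 577 → 1732 → 866 → 433 → 1300 → 650 → 325 → 976 → 488 → 244 → 122 → 61 → 184 → 92 → 46 → 23 → 70 → 35 → 106 → 53 → 160 → 80 → 40 → 20 → 10 → 5 → 16 → 8 → 4 → 2 → 1
Total steps = 93

93 steps


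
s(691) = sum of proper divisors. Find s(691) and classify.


Proper divisors: 1
Sum = 1 = 1
1 < 691 → deficient

s(691) = 1 (deficient)


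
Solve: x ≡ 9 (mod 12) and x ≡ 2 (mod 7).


M = 12*7 = 84
M1 = M/12 = 7, M2 = M/7 = 12
M1^(-1) mod 12 = 7, M2^(-1) mod 7 = 3
x = 9*7*7 + 2*12*3 = 513
513 mod 84 = 9
Check: 9 mod 12 = 9 ✓, 9 mod 7 = 2 ✓

x ≡ 9 (mod 84)


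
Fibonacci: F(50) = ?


Sequence: 1, 1, 2, 3, 5, 8, 13, 21, 34, 55, 89, 144, 233, 377, 610, 987, 1597, 2584, 4181, 6765, 10946, 17711, 28657, 46368, 75025, 121393, 196418, 317811, 514229, 832040, 1346269, 2178309, 3524578, 5702887, 9227465, 14930352, 24157817, 39088169, 63245986, 102334155, 165580141, 267914296, 433494437, 701408733, 1134903170, 1836311903, 2971215073, 4807526976, 7778742049, 12586269025
F(50) = 12586269025


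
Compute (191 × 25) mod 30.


191 × 25 = 4775
4775 mod 30 = 5


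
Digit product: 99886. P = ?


9 × 9 × 8 × 8 × 6 = 31104


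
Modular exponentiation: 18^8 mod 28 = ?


18^1 mod 28 = 18
18^2 mod 28 = 16
18^3 mod 28 = 8
18^4 mod 28 = 4
18^5 mod 28 = 16
18^6 mod 28 = 8
18^7 mod 28 = 4
18^8 mod 28 = 16


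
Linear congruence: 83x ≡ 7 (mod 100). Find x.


GCD(83, 100) = 1, unique solution
a^(-1) mod 100 = 47
x = 47 * 7 mod 100 = 29

x ≡ 29 (mod 100)


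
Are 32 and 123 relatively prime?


Euclidean algorithm:
123 = 3 * 32 + 27
32 = 1 * 27 + 5
27 = 5 * 5 + 2
5 = 2 * 2 + 1
2 = 2 * 1 + 0
GCD(32, 123) = 1

Yes, coprime (GCD = 1)


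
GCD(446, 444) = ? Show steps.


446 = 1 * 444 + 2
444 = 222 * 2 + 0
GCD = 2


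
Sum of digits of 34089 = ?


3 + 4 + 0 + 8 + 9 = 24


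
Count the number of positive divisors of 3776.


3776 = 2^6 × 59^1
d(3776) = (6+1) × (1+1) = 14

14 divisors


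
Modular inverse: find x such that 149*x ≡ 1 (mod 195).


Use the extended Euclidean algorithm on (195, 149); each row r = 195*s + 149*t:
r=195, s=1, t=0
r=149, s=0, t=1
q=1: r=46, s=1, t=-1   [195*(1) + 149*(-1) = 46]
q=3: r=11, s=-3, t=4   [195*(-3) + 149*(4) = 11]
q=4: r=2, s=13, t=-17   [195*(13) + 149*(-17) = 2]
q=5: r=1, s=-68, t=89   [195*(-68) + 149*(89) = 1]
q=2: r=0, s=149, t=-195   [195*(149) + 149*(-195) = 0]
GCD = 1 with t = 89, so 149*(89) ≡ 1 (mod 195)
Inverse = 89 mod 195 = 89
Check: 149 * 89 = 13261 ≡ 1 (mod 195)

149^(-1) ≡ 89 (mod 195)


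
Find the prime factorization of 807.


807 / 3 = 269
269 / 269 = 1
807 = 3 × 269


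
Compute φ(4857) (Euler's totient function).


4857 = 3 × 1619
Prime factors: 3, 1619
φ(4857) = 4857 × (1-1/3) × (1-1/1619)
= 4857 × 2/3 × 1618/1619 = 3236

φ(4857) = 3236


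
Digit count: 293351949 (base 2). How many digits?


293351949 in base 2 = 10001011111000011001000001101
Number of digits = 29

29 digits (base 2)


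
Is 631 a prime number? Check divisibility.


Check divisors up to sqrt(631) = 25.1197
No divisors found.
631 is prime.

Yes, 631 is prime


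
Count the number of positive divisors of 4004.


4004 = 2^2 × 7^1 × 11^1 × 13^1
d(4004) = (2+1) × (1+1) × (1+1) × (1+1) = 24

24 divisors


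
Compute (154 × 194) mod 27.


154 × 194 = 29876
29876 mod 27 = 14


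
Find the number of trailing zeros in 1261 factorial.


floor(1261/5) = 252
floor(1261/25) = 50
floor(1261/125) = 10
floor(1261/625) = 2
Total = 314

314 trailing zeros


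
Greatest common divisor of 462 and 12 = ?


462 = 38 * 12 + 6
12 = 2 * 6 + 0
GCD = 6


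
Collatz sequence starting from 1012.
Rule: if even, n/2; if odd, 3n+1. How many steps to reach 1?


1012 → 506 → 253 → 760 → 380 → 190 → 95 → 286 → 143 → 430 → 215 → 646 → 323 → 970 → 485 → 1456 → 728 → 364 → 182 → 91 → 274 → 137 → 412 → 206 → 103 → 310 → 155 → 466 → 233 → 700 → 350 → 175 → 526 → 263 → 790 → 395 → 1186 → 593 → 1780 → 890 → 445 → 1336 → 668 → 334 → 167 → 502 → 251 → 754 → 377 → 1132 → 566 → 283 → 850 → 425 → 1276 → 638 → 319 → 958 → 479 → 1438 → 719 → 2158 → 1079 → 3238 → 1619 → 4858 → 2429 → 7288 → 3644 → 1822 → 911 → 2734 → 1367 → 4102 → 2051 → 6154 → 3077 → 9232 → 4616 → 2308 → 1154 → 577 → 1732 → 866 → 433 → 1300 → 650 → 325 → 976 → 488 → 244 → 122 → 61 → 184 → 92 → 46 → 23 → 70 → 35 → 106 → 53 → 160 → 80 → 40 → 20 → 10 → 5 → 16 → 8 → 4 → 2 → 1
Total steps = 111

111 steps


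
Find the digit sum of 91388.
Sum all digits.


9 + 1 + 3 + 8 + 8 = 29


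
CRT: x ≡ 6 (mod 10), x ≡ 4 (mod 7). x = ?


M = 10*7 = 70
M1 = M/10 = 7, M2 = M/7 = 10
M1^(-1) mod 10 = 3, M2^(-1) mod 7 = 5
x = 6*7*3 + 4*10*5 = 326
326 mod 70 = 46
Check: 46 mod 10 = 6 ✓, 46 mod 7 = 4 ✓

x ≡ 46 (mod 70)


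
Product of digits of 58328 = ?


5 × 8 × 3 × 2 × 8 = 1920


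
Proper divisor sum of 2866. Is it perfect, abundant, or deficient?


Proper divisors: 1, 2, 1433
Sum = 1 + 2 + 1433 = 1436
1436 < 2866 → deficient

s(2866) = 1436 (deficient)


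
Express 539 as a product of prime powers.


539 / 7 = 77
77 / 7 = 11
11 / 11 = 1
539 = 7^2 × 11


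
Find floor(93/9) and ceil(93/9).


93/9 = 10.3333
floor = 10
ceil = 11

floor = 10, ceil = 11


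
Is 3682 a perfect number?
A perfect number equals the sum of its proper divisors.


Proper divisors of 3682: 1, 2, 7, 14, 263, 526, 1841
Sum = 1 + 2 + 7 + 14 + 263 + 526 + 1841 = 2654

No, 3682 is not perfect (2654 ≠ 3682)


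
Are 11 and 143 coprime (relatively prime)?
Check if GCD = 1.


Euclidean algorithm:
143 = 13 * 11 + 0
GCD(11, 143) = 11

No, not coprime (GCD = 11)


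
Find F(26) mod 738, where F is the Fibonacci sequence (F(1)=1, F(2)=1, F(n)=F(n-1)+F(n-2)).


F(k) mod 738 for k=1..26:
1, 1, 2, 3, 5, 8, 13, 21, 34, 55, 89, 144, 233, 377, 610, 249, 121, 370, 491, 123, 614, 737, 613, 612, 487, 361
F(26) mod 738 = 361


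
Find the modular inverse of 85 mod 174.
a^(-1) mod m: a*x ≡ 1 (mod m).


Use the extended Euclidean algorithm on (174, 85); each row r = 174*s + 85*t:
r=174, s=1, t=0
r=85, s=0, t=1
q=2: r=4, s=1, t=-2   [174*(1) + 85*(-2) = 4]
q=21: r=1, s=-21, t=43   [174*(-21) + 85*(43) = 1]
q=4: r=0, s=85, t=-174   [174*(85) + 85*(-174) = 0]
GCD = 1 with t = 43, so 85*(43) ≡ 1 (mod 174)
Inverse = 43 mod 174 = 43
Check: 85 * 43 = 3655 ≡ 1 (mod 174)

85^(-1) ≡ 43 (mod 174)


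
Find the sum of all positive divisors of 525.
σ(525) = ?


Divisors of 525: 1, 3, 5, 7, 15, 21, 25, 35, 75, 105, 175, 525
Sum = 1 + 3 + 5 + 7 + 15 + 21 + 25 + 35 + 75 + 105 + 175 + 525 = 992

σ(525) = 992


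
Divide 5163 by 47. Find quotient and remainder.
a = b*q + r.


5163 = 47 * 109 + 40
Check: 5123 + 40 = 5163

q = 109, r = 40


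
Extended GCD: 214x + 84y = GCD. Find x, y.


Tabular extended Euclidean (each row: r = 214*s + 84*t):
r=214, s=1, t=0
r=84, s=0, t=1
q=2: r=46, s=1, t=-2   [214*(1) + 84*(-2) = 46]
q=1: r=38, s=-1, t=3   [214*(-1) + 84*(3) = 38]
q=1: r=8, s=2, t=-5   [214*(2) + 84*(-5) = 8]
q=4: r=6, s=-9, t=23   [214*(-9) + 84*(23) = 6]
q=1: r=2, s=11, t=-28   [214*(11) + 84*(-28) = 2]
q=3: r=0, s=-42, t=107   [214*(-42) + 84*(107) = 0]
GCD = 2; from the row with r=2: x=11, y=-28
Check: 214*(11) + 84*(-28) = 2354 - 2352 = 2

GCD = 2, x = 11, y = -28


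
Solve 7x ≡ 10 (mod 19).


GCD(7, 19) = 1, unique solution
a^(-1) mod 19 = 11
x = 11 * 10 mod 19 = 15

x ≡ 15 (mod 19)


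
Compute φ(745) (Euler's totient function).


745 = 5 × 149
Prime factors: 5, 149
φ(745) = 745 × (1-1/5) × (1-1/149)
= 745 × 4/5 × 148/149 = 592

φ(745) = 592


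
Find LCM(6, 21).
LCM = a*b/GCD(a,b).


GCD(6, 21) = 3
LCM = 6*21/3 = 126/3 = 42

LCM = 42


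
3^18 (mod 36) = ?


3^1 mod 36 = 3
3^2 mod 36 = 9
3^3 mod 36 = 27
3^4 mod 36 = 9
3^5 mod 36 = 27
3^6 mod 36 = 9
3^7 mod 36 = 27
3^8 mod 36 = 9
3^9 mod 36 = 27
3^10 mod 36 = 9
3^11 mod 36 = 27
3^12 mod 36 = 9
3^13 mod 36 = 27
3^14 mod 36 = 9
3^15 mod 36 = 27
3^16 mod 36 = 9
3^17 mod 36 = 27
3^18 mod 36 = 9


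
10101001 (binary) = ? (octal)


10101001 (base 2) = 169 (decimal)
169 (decimal) = 251 (base 8)


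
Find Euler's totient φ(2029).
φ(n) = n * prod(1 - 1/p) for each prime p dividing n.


2029 = 2029
Prime factors: 2029
φ(2029) = 2029 × (1-1/2029)
= 2029 × 2028/2029 = 2028

φ(2029) = 2028
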